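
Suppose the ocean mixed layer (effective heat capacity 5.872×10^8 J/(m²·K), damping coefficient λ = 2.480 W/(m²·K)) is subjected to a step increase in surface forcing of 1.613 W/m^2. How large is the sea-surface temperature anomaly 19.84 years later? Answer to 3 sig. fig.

Areal heat capacity C = 5.872×10^8 J/(m²·K) (given).
τ = C / λ = 5.87×10^8 / 2.480 = 2.37×10^8 s.
Equilibrium anomaly ΔT_eq = F / λ = 1.613 / 2.480 = 0.650 K.
t = 19.84 years = 6.26×10^8 s, so t/τ = 2.64.
ΔT(t) = ΔT_eq (1 − e^(−t/τ)) = 0.650 × (1 − e^−2.64) = 0.604 K.

0.604 K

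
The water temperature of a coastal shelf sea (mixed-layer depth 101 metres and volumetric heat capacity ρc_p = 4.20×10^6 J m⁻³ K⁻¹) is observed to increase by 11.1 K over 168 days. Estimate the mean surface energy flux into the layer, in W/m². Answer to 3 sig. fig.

324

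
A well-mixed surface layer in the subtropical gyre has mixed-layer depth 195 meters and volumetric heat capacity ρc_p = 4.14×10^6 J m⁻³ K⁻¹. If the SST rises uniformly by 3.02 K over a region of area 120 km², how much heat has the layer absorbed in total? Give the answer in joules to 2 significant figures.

Areal heat capacity C = ρc_p × D = 4.14×10^6 × 195 = 8.07×10^8 J/(m^2 K).
Heat per unit area: q = C ΔT = 8.07×10^8 × 3.02 = 2.44×10^9 J/m².
Total heat: Q = q × A = 2.44×10^9 × (120 × 10⁶ m²) = 2.93×10^17 J.

2.9×10^17 J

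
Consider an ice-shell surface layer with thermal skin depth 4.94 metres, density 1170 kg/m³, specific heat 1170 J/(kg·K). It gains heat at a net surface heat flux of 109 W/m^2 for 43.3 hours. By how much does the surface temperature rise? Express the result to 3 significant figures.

2.51 K

Areal heat capacity C = ρ c_p D = 1170 × 1170 × 4.94 = 6.76×10^6 J/(m^2 K).
Net heat input Q = F Δt = 109 × (43.3 hours × 3600 s/hour) = 1.70×10^7 J/m².
ΔT = Q / C = 1.70×10^7 / 6.76×10^6 = 2.51 K.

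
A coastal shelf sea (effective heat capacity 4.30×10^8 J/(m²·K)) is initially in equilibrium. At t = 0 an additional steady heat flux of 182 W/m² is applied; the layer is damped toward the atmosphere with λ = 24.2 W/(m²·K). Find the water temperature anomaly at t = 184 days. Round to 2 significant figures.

4.4 K

Areal heat capacity C = 4.30×10^8 J/(m²·K) (given).
τ = C / λ = 4.30×10^8 / 24.2 = 1.78×10^7 s.
Equilibrium anomaly ΔT_eq = F / λ = 182 / 24.2 = 7.52 K.
t = 184 days = 1.59×10^7 s, so t/τ = 0.895.
ΔT(t) = ΔT_eq (1 − e^(−t/τ)) = 7.52 × (1 − e^−0.895) = 4.45 K.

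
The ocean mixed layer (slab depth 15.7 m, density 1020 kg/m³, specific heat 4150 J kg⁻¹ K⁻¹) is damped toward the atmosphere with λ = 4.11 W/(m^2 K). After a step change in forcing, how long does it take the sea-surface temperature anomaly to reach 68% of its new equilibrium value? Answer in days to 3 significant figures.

Areal heat capacity C = ρ c_p D = 1020 × 4150 × 15.7 = 6.65×10^7 J/(m^2 K).
τ = C / λ = 6.65×10^7 / 4.11 = 1.62×10^7 s.
Fraction reached: 1 − e^(−t/τ) = 0.68 ⇒ t = −τ ln(1 − 0.68) = τ × 1.14.
t = 1.84×10^7 s = 213 days.

213 days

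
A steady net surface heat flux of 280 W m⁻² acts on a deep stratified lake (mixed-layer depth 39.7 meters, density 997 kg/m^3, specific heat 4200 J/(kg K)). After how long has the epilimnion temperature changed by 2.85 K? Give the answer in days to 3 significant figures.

Areal heat capacity C = ρ c_p D = 997 × 4200 × 39.7 = 1.66×10^8 J m⁻² K⁻¹.
Time required: Δt = C ΔT / F = 1.66×10^8 × 2.85 / 280 = 1.69×10^6 s.
In days: 1.69×10^6 s / (86400 s/day) = 19.6 days.

19.6 days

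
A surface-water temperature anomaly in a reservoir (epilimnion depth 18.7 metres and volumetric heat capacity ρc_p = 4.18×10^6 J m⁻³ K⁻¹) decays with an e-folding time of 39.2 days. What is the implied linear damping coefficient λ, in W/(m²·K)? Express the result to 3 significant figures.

23.1

Areal heat capacity C = ρc_p × D = 4.18×10^6 × 18.7 = 7.82×10^7 J/(m^2 K).
τ = 39.2 days = 3.39×10^6 s.
λ = C / τ = 7.82×10^7 / 3.39×10^6 = 23.1 W/(m²·K).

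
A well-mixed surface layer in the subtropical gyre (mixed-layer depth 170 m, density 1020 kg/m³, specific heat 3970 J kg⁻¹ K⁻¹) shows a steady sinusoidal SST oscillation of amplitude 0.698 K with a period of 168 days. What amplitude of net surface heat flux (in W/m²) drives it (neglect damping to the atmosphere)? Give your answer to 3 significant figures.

208

Areal heat capacity C = ρ c_p D = 1020 × 3970 × 170 = 6.88×10^8 J/(m^2 K).
ω = 2π / 1.45×10^7 s = 4.33×10^-7 s⁻¹.
Cω = 6.88×10^8 × 4.33×10^-7 = 298 W/(m²·K).
F₀ = A × Cω = 0.698 × 298 = 208 W/m².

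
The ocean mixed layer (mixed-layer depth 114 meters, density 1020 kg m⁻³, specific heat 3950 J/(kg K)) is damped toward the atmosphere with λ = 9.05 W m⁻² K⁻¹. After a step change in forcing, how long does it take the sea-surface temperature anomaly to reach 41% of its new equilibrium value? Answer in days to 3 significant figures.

310 days

Areal heat capacity C = ρ c_p D = 1020 × 3950 × 114 = 4.59×10^8 J/(m²·K).
τ = C / λ = 4.59×10^8 / 9.05 = 5.08×10^7 s.
Fraction reached: 1 − e^(−t/τ) = 0.41 ⇒ t = −τ ln(1 − 0.41) = τ × 0.528.
t = 2.68×10^7 s = 310 days.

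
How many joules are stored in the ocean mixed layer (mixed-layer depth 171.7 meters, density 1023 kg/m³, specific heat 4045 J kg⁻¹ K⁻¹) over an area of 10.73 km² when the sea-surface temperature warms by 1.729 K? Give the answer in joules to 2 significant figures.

1.3×10^16 J

Areal heat capacity C = ρ c_p D = 1023 × 4045 × 171.7 = 7.11×10^8 J m⁻² K⁻¹.
Heat per unit area: q = C ΔT = 7.11×10^8 × 1.729 = 1.23×10^9 J/m².
Total heat: Q = q × A = 1.23×10^9 × (10.73 × 10⁶ m²) = 1.32×10^16 J.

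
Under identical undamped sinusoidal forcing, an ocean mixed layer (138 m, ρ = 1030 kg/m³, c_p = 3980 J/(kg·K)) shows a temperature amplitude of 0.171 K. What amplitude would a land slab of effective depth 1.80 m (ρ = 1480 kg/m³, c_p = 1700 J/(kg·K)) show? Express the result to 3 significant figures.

21.4 K

C_ocean = 5.66×10^8 J/(m²·K); C_land = 4.53×10^6 J/(m²·K).
A ∝ 1/C ⇒ A_land = A_ocean × C_ocean/C_land = 0.171 × 125 = 21.4 K.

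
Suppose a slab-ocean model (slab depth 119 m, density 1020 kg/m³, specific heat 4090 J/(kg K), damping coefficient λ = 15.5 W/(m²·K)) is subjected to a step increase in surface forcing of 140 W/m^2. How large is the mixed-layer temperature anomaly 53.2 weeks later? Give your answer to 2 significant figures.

5.7 K

Areal heat capacity C = ρ c_p D = 1020 × 4090 × 119 = 4.96×10^8 J/(m^2 K).
τ = C / λ = 4.96×10^8 / 15.5 = 3.20×10^7 s.
Equilibrium anomaly ΔT_eq = F / λ = 140 / 15.5 = 9.03 K.
t = 53.2 weeks = 3.22×10^7 s, so t/τ = 1.00.
ΔT(t) = ΔT_eq (1 − e^(−t/τ)) = 9.03 × (1 − e^−1.00) = 5.72 K.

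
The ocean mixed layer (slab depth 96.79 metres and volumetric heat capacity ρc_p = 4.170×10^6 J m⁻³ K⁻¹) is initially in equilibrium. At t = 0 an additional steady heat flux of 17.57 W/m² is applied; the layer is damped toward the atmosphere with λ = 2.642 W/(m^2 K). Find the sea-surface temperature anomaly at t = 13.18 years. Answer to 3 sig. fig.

Areal heat capacity C = ρc_p × D = 4.170×10^6 × 96.79 = 4.04×10^8 J/(m²·K).
τ = C / λ = 4.04×10^8 / 2.642 = 1.53×10^8 s.
Equilibrium anomaly ΔT_eq = F / λ = 17.57 / 2.642 = 6.65 K.
t = 13.18 years = 4.16×10^8 s, so t/τ = 2.72.
ΔT(t) = ΔT_eq (1 − e^(−t/τ)) = 6.65 × (1 − e^−2.72) = 6.21 K.

6.21 K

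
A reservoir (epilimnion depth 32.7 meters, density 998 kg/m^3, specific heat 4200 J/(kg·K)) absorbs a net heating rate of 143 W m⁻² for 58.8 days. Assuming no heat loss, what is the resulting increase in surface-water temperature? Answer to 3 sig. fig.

5.30 K

Areal heat capacity C = ρ c_p D = 998 × 4200 × 32.7 = 1.37×10^8 J m⁻² K⁻¹.
Net heat input Q = F Δt = 143 × (58.8 days × 86400 s/day) = 7.26×10^8 J/m².
ΔT = Q / C = 7.26×10^8 / 1.37×10^8 = 5.30 K.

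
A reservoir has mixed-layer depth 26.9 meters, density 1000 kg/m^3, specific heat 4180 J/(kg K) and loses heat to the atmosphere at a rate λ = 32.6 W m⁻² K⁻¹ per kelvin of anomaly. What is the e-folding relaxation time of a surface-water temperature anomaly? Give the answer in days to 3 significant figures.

39.9 days

Areal heat capacity C = ρ c_p D = 1000 × 4180 × 26.9 = 1.12×10^8 J/(m²·K).
Relaxation time τ = C / λ = 1.12×10^8 / 32.6 = 3.45×10^6 s.
In days: 3.45×10^6 s / (86400 s/day) = 39.9 days.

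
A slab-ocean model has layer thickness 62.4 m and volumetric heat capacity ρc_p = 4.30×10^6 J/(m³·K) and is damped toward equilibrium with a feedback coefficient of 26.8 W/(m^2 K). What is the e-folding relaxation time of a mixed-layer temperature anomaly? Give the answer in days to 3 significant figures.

Areal heat capacity C = ρc_p × D = 4.30×10^6 × 62.4 = 2.68×10^8 J/(m²·K).
Relaxation time τ = C / λ = 2.68×10^8 / 26.8 = 1.00×10^7 s.
In days: 1.00×10^7 s / (86400 s/day) = 116 days.

116 days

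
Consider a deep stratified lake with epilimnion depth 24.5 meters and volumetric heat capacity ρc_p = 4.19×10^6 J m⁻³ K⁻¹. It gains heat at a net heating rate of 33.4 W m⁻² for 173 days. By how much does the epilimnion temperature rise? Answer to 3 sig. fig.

4.86 K

Areal heat capacity C = ρc_p × D = 4.19×10^6 × 24.5 = 1.03×10^8 J/(m²·K).
Net heat input Q = F Δt = 33.4 × (173 days × 86400 s/day) = 4.99×10^8 J/m².
ΔT = Q / C = 4.99×10^8 / 1.03×10^8 = 4.86 K.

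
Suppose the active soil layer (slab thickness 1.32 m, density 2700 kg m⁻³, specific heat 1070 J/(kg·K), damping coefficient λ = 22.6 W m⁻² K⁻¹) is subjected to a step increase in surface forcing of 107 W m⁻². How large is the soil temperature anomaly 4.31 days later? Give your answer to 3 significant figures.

Areal heat capacity C = ρ c_p D = 2700 × 1070 × 1.32 = 3.81×10^6 J/(m²·K).
τ = C / λ = 3.81×10^6 / 22.6 = 1.69×10^5 s.
Equilibrium anomaly ΔT_eq = F / λ = 107 / 22.6 = 4.73 K.
t = 4.31 days = 3.72×10^5 s, so t/τ = 2.21.
ΔT(t) = ΔT_eq (1 − e^(−t/τ)) = 4.73 × (1 − e^−2.21) = 4.21 K.

4.21 K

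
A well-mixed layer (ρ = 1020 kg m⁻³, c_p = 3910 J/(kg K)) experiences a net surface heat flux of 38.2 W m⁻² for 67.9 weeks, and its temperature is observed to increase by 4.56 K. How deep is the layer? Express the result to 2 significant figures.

86 m

Heat input Q = F Δt = 38.2 × 4.11×10^7 s = 1.57×10^9 J/m².
Required areal heat capacity C = Q / ΔT = 3.44×10^8 J/(m²·K).
Depth D = C / (ρ c_p) = 3.44×10^8 / (1020 × 3910) = 86.3 m.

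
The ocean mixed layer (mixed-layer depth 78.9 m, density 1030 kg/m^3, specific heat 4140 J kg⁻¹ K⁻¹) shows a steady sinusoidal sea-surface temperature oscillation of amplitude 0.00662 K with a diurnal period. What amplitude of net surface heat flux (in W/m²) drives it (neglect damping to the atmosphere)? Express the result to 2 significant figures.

160

Areal heat capacity C = ρ c_p D = 1030 × 4140 × 78.9 = 3.36×10^8 J m⁻² K⁻¹.
ω = 2π / 86400 s = 7.27×10^-5 s⁻¹.
Cω = 3.36×10^8 × 7.27×10^-5 = 24500 W/(m²·K).
F₀ = A × Cω = 0.00662 × 24500 = 162 W/m².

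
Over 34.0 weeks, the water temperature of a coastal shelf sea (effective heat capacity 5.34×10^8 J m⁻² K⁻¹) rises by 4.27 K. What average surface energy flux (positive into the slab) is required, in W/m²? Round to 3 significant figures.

Areal heat capacity C = 5.34×10^8 J m⁻² K⁻¹ (given).
Required heat per unit area: Q = C ΔT = 5.34×10^8 × 4.27 = 2.28×10^9 J/m².
Flux F = Q / Δt = 2.28×10^9 / 2.06×10^7 s = 111 W/m².

111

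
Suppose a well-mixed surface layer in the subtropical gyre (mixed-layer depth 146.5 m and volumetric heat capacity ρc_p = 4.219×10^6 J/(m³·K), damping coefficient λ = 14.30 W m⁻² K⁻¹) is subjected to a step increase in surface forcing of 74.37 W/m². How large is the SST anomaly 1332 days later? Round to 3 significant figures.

4.84 K

Areal heat capacity C = ρc_p × D = 4.219×10^6 × 146.5 = 6.18×10^8 J m⁻² K⁻¹.
τ = C / λ = 6.18×10^8 / 14.30 = 4.32×10^7 s.
Equilibrium anomaly ΔT_eq = F / λ = 74.37 / 14.30 = 5.20 K.
t = 1332 days = 1.15×10^8 s, so t/τ = 2.66.
ΔT(t) = ΔT_eq (1 − e^(−t/τ)) = 5.20 × (1 − e^−2.66) = 4.84 K.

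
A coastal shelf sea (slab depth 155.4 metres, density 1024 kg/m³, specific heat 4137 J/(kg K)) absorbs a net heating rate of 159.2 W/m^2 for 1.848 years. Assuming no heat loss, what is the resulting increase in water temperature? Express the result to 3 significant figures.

14.1 K

Areal heat capacity C = ρ c_p D = 1024 × 4137 × 155.4 = 6.58×10^8 J m⁻² K⁻¹.
Net heat input Q = F Δt = 159.2 × (1.848 years × 3.156×10^7 s/year) = 9.28×10^9 J/m².
ΔT = Q / C = 9.28×10^9 / 6.58×10^8 = 14.1 K.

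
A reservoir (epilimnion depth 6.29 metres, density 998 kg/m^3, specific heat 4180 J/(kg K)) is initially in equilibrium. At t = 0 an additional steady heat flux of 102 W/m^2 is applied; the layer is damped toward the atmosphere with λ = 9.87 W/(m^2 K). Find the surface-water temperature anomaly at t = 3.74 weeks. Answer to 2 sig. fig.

Areal heat capacity C = ρ c_p D = 998 × 4180 × 6.29 = 2.62×10^7 J m⁻² K⁻¹.
τ = C / λ = 2.62×10^7 / 9.87 = 2.66×10^6 s.
Equilibrium anomaly ΔT_eq = F / λ = 102 / 9.87 = 10.3 K.
t = 3.74 weeks = 2.26×10^6 s, so t/τ = 0.851.
ΔT(t) = ΔT_eq (1 − e^(−t/τ)) = 10.3 × (1 − e^−0.851) = 5.92 K.

5.9 K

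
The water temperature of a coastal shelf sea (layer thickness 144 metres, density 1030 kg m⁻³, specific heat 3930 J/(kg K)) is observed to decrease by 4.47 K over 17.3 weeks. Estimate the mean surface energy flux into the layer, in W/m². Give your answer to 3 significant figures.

-249

Areal heat capacity C = ρ c_p D = 1030 × 3930 × 144 = 5.83×10^8 J m⁻² K⁻¹.
Required heat per unit area: Q = C ΔT = 5.83×10^8 × -4.47 = -2.61×10^9 J/m².
Flux F = Q / Δt = -2.61×10^9 / 1.05×10^7 s = -249 W/m².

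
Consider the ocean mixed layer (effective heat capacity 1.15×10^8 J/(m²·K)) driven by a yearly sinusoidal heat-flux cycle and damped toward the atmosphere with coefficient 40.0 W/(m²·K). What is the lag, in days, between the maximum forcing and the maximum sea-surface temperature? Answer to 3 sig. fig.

Areal heat capacity C = 1.15×10^8 J/(m²·K) (given).
ω = 2π / 3.15×10^7 s = 1.99×10^-7 s⁻¹.
Phase lag φ = arctan(Cω/λ) = arctan(22.9/40.0) = 0.520 rad.
Time lag = φ / ω = 0.520 / 1.99×10^-7 = 2.61×10^6 s = 30.2 days.

30.2 days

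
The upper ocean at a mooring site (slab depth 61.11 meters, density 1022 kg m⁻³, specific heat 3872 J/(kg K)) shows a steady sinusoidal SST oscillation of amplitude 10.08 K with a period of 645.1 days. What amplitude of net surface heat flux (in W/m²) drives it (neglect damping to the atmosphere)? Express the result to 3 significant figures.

275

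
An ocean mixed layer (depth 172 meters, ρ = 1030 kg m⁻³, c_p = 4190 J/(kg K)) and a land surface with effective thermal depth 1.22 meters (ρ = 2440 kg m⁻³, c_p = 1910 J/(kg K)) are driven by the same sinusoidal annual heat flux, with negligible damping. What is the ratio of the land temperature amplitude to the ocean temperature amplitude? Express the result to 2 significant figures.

130

C_ocean = 1030 × 4190 × 172 = 7.42×10^8 J/(m²·K).
C_land = 2440 × 1910 × 1.22 = 5.69×10^6 J/(m²·K).
Undamped amplitude ∝ 1/C, so A_land/A_ocean = C_ocean/C_land = 131.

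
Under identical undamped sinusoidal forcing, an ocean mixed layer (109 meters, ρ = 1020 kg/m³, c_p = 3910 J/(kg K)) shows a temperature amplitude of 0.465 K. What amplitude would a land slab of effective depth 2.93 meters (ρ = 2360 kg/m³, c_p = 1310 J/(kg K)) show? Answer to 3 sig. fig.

22.3 K

C_ocean = 4.35×10^8 J/(m²·K); C_land = 9.06×10^6 J/(m²·K).
A ∝ 1/C ⇒ A_land = A_ocean × C_ocean/C_land = 0.465 × 48.0 = 22.3 K.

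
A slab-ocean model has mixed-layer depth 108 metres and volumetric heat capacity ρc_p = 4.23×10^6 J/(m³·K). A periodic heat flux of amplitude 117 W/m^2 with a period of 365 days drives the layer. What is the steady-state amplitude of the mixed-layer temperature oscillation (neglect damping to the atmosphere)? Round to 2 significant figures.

1.3 K

Areal heat capacity C = ρc_p × D = 4.23×10^6 × 108 = 4.57×10^8 J/(m²·K).
Angular frequency ω = 2π / T = 2π / 3.15×10^7 s = 1.99×10^-7 s⁻¹.
Cω = 4.57×10^8 × 1.99×10^-7 = 91.0 W/(m²·K).
Amplitude A = F₀ / (Cω) = 117 / 91.0 = 1.29 K.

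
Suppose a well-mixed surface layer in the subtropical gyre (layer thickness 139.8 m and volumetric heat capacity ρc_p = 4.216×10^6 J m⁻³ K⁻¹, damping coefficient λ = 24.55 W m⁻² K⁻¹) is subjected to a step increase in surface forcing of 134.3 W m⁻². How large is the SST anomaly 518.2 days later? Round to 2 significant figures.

Areal heat capacity C = ρc_p × D = 4.216×10^6 × 139.8 = 5.89×10^8 J/(m^2 K).
τ = C / λ = 5.89×10^8 / 24.55 = 2.40×10^7 s.
Equilibrium anomaly ΔT_eq = F / λ = 134.3 / 24.55 = 5.47 K.
t = 518.2 days = 4.48×10^7 s, so t/τ = 1.86.
ΔT(t) = ΔT_eq (1 − e^(−t/τ)) = 5.47 × (1 − e^−1.86) = 4.62 K.

4.6 K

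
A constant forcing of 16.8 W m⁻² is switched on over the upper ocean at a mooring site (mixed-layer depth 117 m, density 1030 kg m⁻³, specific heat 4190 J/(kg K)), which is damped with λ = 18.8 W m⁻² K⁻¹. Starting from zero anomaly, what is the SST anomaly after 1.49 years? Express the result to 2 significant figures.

Areal heat capacity C = ρ c_p D = 1030 × 4190 × 117 = 5.05×10^8 J/(m^2 K).
τ = C / λ = 5.05×10^8 / 18.8 = 2.69×10^7 s.
Equilibrium anomaly ΔT_eq = F / λ = 16.8 / 18.8 = 0.894 K.
t = 1.49 years = 4.70×10^7 s, so t/τ = 1.75.
ΔT(t) = ΔT_eq (1 − e^(−t/τ)) = 0.894 × (1 − e^−1.75) = 0.738 K.

0.74 K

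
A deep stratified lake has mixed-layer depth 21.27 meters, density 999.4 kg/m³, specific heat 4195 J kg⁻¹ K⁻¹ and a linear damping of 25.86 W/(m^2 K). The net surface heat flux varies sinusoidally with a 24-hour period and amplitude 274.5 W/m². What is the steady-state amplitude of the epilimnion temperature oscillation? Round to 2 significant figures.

Areal heat capacity C = ρ c_p D = 999.4 × 4195 × 21.27 = 8.92×10^7 J/(m^2 K).
Angular frequency ω = 2π / T = 2π / 86400 s = 7.27×10^-5 s⁻¹.
√((Cω)² + λ²) = √((6480)² + 25.86²) = 6480 W/(m²·K).
Amplitude A = F₀ / √((Cω)²+λ²) = 274.5 / 6480 = 0.0423 K.

0.042 K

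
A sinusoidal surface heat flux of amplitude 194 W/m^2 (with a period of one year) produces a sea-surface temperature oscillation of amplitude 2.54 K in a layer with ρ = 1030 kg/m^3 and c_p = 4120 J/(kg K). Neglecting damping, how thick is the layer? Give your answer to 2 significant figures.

90 m

ω = 2π / 3.15×10^7 s = 1.99×10^-7 s⁻¹.
Required C = F₀ / (A ω) = 194 / (2.54 × 1.99×10^-7) = 3.83×10^8 J/(m²·K).
D = C / (ρ c_p) = 3.83×10^8 / (1030 × 4120) = 90.3 m.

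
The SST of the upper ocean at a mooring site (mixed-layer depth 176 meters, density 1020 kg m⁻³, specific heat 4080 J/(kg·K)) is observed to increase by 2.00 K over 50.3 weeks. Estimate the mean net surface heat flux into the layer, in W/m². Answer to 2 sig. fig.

48

Areal heat capacity C = ρ c_p D = 1020 × 4080 × 176 = 7.32×10^8 J/(m²·K).
Required heat per unit area: Q = C ΔT = 7.32×10^8 × 2.00 = 1.46×10^9 J/m².
Flux F = Q / Δt = 1.46×10^9 / 3.04×10^7 s = 48.2 W/m².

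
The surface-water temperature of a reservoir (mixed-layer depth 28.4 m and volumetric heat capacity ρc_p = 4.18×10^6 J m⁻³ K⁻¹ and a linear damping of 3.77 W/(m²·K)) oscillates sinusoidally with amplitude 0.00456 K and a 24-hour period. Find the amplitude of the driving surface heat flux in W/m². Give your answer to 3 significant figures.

39.4

Areal heat capacity C = ρc_p × D = 4.18×10^6 × 28.4 = 1.19×10^8 J m⁻² K⁻¹.
ω = 2π / 86400 s = 7.27×10^-5 s⁻¹.
√((Cω)² + λ²) = √((8630)² + 3.77²) = 8630 W/(m²·K).
F₀ = A × √((Cω)²+λ²) = 0.00456 × 8630 = 39.4 W/m².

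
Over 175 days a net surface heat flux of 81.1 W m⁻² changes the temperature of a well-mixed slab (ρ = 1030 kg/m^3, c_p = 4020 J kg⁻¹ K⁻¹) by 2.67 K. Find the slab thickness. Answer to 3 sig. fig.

Heat input Q = F Δt = 81.1 × 1.51×10^7 s = 1.23×10^9 J/m².
Required areal heat capacity C = Q / ΔT = 4.59×10^8 J/(m²·K).
Depth D = C / (ρ c_p) = 4.59×10^8 / (1030 × 4020) = 111 m.

111 m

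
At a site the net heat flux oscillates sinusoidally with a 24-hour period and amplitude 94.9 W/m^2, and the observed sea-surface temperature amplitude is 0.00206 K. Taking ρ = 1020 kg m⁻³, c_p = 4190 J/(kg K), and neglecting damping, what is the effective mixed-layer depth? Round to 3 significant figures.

148 m

ω = 2π / 86400 s = 7.27×10^-5 s⁻¹.
Required C = F₀ / (A ω) = 94.9 / (0.00206 × 7.27×10^-5) = 6.33×10^8 J/(m²·K).
D = C / (ρ c_p) = 6.33×10^8 / (1020 × 4190) = 148 m.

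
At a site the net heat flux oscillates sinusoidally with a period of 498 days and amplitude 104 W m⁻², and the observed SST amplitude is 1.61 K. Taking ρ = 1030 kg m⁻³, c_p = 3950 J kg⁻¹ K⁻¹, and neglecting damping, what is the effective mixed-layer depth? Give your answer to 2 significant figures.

110 m

ω = 2π / 4.30×10^7 s = 1.46×10^-7 s⁻¹.
Required C = F₀ / (A ω) = 104 / (1.61 × 1.46×10^-7) = 4.42×10^8 J/(m²·K).
D = C / (ρ c_p) = 4.42×10^8 / (1030 × 3950) = 109 m.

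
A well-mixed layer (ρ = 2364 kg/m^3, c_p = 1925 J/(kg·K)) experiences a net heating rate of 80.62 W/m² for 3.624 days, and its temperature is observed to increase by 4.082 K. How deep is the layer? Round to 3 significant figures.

1.36 m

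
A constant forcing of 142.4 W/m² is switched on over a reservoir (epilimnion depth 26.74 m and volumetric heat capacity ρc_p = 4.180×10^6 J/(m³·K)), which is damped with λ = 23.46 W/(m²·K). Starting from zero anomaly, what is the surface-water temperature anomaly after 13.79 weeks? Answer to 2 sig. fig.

5.0 K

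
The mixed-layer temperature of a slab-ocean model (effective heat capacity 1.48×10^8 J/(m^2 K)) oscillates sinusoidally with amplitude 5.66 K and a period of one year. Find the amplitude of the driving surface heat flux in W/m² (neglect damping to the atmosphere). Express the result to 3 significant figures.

Areal heat capacity C = 1.48×10^8 J/(m^2 K) (given).
ω = 2π / 3.15×10^7 s = 1.99×10^-7 s⁻¹.
Cω = 1.48×10^8 × 1.99×10^-7 = 29.5 W/(m²·K).
F₀ = A × Cω = 5.66 × 29.5 = 167 W/m².

167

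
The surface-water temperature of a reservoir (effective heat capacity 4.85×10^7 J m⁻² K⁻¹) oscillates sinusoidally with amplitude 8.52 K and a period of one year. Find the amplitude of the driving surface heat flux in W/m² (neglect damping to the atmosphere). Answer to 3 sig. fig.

82.3

Areal heat capacity C = 4.85×10^7 J m⁻² K⁻¹ (given).
ω = 2π / 3.15×10^7 s = 1.99×10^-7 s⁻¹.
Cω = 4.85×10^7 × 1.99×10^-7 = 9.66 W/(m²·K).
F₀ = A × Cω = 8.52 × 9.66 = 82.3 W/m².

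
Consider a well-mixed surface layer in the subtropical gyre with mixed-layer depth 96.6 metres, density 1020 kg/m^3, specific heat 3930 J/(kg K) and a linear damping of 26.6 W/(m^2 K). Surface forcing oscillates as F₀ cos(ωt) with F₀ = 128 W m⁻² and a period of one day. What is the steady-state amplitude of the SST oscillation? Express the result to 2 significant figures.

Areal heat capacity C = ρ c_p D = 1020 × 3930 × 96.6 = 3.87×10^8 J/(m²·K).
Angular frequency ω = 2π / T = 2π / 86400 s = 7.27×10^-5 s⁻¹.
√((Cω)² + λ²) = √((28200)² + 26.6²) = 28200 W/(m²·K).
Amplitude A = F₀ / √((Cω)²+λ²) = 128 / 28200 = 0.00455 K.

0.0045 K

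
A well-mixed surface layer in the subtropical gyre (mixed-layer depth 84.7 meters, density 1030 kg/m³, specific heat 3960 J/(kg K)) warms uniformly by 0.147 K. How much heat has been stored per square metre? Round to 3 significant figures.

Areal heat capacity C = ρ c_p D = 1030 × 3960 × 84.7 = 3.45×10^8 J/(m^2 K).
ΔQ = C ΔT = 3.45×10^8 × 0.147 = 5.08×10^7 J/m².

5.08×10^7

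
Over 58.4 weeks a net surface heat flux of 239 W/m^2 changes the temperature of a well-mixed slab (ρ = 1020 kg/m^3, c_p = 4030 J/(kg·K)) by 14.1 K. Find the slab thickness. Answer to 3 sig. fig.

Heat input Q = F Δt = 239 × 3.53×10^7 s = 8.44×10^9 J/m².
Required areal heat capacity C = Q / ΔT = 5.99×10^8 J/(m²·K).
Depth D = C / (ρ c_p) = 5.99×10^8 / (1020 × 4030) = 146 m.

146 m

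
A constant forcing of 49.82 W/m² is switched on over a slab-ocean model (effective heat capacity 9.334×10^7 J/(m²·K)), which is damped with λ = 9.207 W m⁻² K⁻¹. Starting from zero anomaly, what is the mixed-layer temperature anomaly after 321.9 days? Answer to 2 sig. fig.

5.1 K

Areal heat capacity C = 9.334×10^7 J/(m²·K) (given).
τ = C / λ = 9.33×10^7 / 9.207 = 1.01×10^7 s.
Equilibrium anomaly ΔT_eq = F / λ = 49.82 / 9.207 = 5.41 K.
t = 321.9 days = 2.78×10^7 s, so t/τ = 2.74.
ΔT(t) = ΔT_eq (1 − e^(−t/τ)) = 5.41 × (1 − e^−2.74) = 5.06 K.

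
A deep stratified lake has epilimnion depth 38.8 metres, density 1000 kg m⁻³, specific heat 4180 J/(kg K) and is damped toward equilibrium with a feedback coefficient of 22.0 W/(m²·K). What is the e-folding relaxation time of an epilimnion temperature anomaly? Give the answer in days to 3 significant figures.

85.3 days

Areal heat capacity C = ρ c_p D = 1000 × 4180 × 38.8 = 1.62×10^8 J m⁻² K⁻¹.
Relaxation time τ = C / λ = 1.62×10^8 / 22.0 = 7.37×10^6 s.
In days: 7.37×10^6 s / (86400 s/day) = 85.3 days.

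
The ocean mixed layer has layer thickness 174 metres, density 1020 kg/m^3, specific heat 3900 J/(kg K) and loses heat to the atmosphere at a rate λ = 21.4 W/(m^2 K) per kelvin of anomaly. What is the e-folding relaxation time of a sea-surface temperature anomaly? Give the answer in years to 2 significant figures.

Areal heat capacity C = ρ c_p D = 1020 × 3900 × 174 = 6.92×10^8 J/(m²·K).
Relaxation time τ = C / λ = 6.92×10^8 / 21.4 = 3.23×10^7 s.
In years: 3.23×10^7 s / (3.156×10^7 s/year) = 1.02 years.

1.0 years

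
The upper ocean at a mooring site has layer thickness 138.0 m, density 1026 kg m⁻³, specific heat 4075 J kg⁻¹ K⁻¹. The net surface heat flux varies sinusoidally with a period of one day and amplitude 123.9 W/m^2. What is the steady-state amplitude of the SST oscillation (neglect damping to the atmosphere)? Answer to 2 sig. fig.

0.0030 K

Areal heat capacity C = ρ c_p D = 1026 × 4075 × 138.0 = 5.77×10^8 J m⁻² K⁻¹.
Angular frequency ω = 2π / T = 2π / 86400 s = 7.27×10^-5 s⁻¹.
Cω = 5.77×10^8 × 7.27×10^-5 = 42000 W/(m²·K).
Amplitude A = F₀ / (Cω) = 123.9 / 42000 = 0.00295 K.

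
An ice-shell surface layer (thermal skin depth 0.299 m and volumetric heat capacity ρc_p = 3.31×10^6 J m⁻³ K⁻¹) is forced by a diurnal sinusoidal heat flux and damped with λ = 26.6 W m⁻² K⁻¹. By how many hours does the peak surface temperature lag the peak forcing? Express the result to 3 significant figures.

4.65 hours

Areal heat capacity C = ρc_p × D = 3.31×10^6 × 0.299 = 9.90×10^5 J m⁻² K⁻¹.
ω = 2π / 86400 s = 7.27×10^-5 s⁻¹.
Phase lag φ = arctan(Cω/λ) = arctan(72.0/26.6) = 1.22 rad.
Time lag = φ / ω = 1.22 / 7.27×10^-5 = 16700 s = 4.65 hours.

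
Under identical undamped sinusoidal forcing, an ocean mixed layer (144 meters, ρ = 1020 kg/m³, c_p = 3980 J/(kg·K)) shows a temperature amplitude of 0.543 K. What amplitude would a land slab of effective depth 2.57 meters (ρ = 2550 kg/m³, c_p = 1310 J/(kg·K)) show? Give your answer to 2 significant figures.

C_ocean = 5.85×10^8 J/(m²·K); C_land = 8.59×10^6 J/(m²·K).
A ∝ 1/C ⇒ A_land = A_ocean × C_ocean/C_land = 0.543 × 68.1 = 37.0 K.

37 K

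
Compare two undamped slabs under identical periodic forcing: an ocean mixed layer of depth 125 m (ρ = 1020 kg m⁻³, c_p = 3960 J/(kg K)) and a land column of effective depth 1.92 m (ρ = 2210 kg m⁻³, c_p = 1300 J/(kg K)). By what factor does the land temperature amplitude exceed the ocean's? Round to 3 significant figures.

C_ocean = 1020 × 3960 × 125 = 5.05×10^8 J/(m²·K).
C_land = 2210 × 1300 × 1.92 = 5.52×10^6 J/(m²·K).
Undamped amplitude ∝ 1/C, so A_land/A_ocean = C_ocean/C_land = 91.5.

91.5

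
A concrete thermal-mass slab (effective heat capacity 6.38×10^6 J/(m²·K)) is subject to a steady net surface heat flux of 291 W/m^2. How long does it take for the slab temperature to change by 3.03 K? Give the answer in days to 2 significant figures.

0.77 days

Areal heat capacity C = 6.38×10^6 J/(m²·K) (given).
Time required: Δt = C ΔT / F = 6.38×10^6 × 3.03 / 291 = 66400 s.
In days: 66400 s / (86400 s/day) = 0.769 days.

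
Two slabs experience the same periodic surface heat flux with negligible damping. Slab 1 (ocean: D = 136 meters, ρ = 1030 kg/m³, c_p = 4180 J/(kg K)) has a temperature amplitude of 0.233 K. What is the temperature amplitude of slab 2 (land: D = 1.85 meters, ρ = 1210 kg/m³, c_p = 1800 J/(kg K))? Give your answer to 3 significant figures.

33.9 K

C_ocean = 5.86×10^8 J/(m²·K); C_land = 4.03×10^6 J/(m²·K).
A ∝ 1/C ⇒ A_land = A_ocean × C_ocean/C_land = 0.233 × 145 = 33.9 K.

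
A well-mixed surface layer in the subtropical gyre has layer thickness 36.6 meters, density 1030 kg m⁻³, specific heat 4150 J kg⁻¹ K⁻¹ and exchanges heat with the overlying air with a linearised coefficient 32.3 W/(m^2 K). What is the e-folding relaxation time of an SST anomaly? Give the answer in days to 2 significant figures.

Areal heat capacity C = ρ c_p D = 1030 × 4150 × 36.6 = 1.56×10^8 J/(m^2 K).
Relaxation time τ = C / λ = 1.56×10^8 / 32.3 = 4.84×10^6 s.
In days: 4.84×10^6 s / (86400 s/day) = 56.1 days.

56 days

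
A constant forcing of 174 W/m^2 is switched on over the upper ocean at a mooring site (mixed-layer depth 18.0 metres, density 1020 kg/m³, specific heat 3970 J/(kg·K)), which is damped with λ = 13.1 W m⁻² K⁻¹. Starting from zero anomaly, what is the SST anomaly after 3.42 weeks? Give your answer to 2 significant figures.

4.1 K

Areal heat capacity C = ρ c_p D = 1020 × 3970 × 18.0 = 7.29×10^7 J/(m²·K).
τ = C / λ = 7.29×10^7 / 13.1 = 5.56×10^6 s.
Equilibrium anomaly ΔT_eq = F / λ = 174 / 13.1 = 13.3 K.
t = 3.42 weeks = 2.07×10^6 s, so t/τ = 0.372.
ΔT(t) = ΔT_eq (1 − e^(−t/τ)) = 13.3 × (1 − e^−0.372) = 4.12 K.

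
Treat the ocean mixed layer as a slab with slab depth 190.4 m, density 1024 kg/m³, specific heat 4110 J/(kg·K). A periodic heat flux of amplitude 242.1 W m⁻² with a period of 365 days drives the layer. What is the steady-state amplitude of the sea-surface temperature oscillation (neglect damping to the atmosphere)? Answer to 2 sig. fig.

Areal heat capacity C = ρ c_p D = 1024 × 4110 × 190.4 = 8.01×10^8 J m⁻² K⁻¹.
Angular frequency ω = 2π / T = 2π / 3.15×10^7 s = 1.99×10^-7 s⁻¹.
Cω = 8.01×10^8 × 1.99×10^-7 = 160 W/(m²·K).
Amplitude A = F₀ / (Cω) = 242.1 / 160 = 1.52 K.

1.5 K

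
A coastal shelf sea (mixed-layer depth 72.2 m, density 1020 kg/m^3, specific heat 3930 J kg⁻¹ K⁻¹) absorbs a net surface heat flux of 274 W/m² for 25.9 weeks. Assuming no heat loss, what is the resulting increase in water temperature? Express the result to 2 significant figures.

15 K

Areal heat capacity C = ρ c_p D = 1020 × 3930 × 72.2 = 2.89×10^8 J/(m²·K).
Net heat input Q = F Δt = 274 × (25.9 weeks × 6.048×10^5 s/week) = 4.29×10^9 J/m².
ΔT = Q / C = 4.29×10^9 / 2.89×10^8 = 14.8 K.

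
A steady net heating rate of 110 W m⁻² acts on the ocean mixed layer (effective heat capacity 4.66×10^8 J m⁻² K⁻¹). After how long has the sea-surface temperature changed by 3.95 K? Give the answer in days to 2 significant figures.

190 days

Areal heat capacity C = 4.66×10^8 J m⁻² K⁻¹ (given).
Time required: Δt = C ΔT / F = 4.66×10^8 × 3.95 / 110 = 1.67×10^7 s.
In days: 1.67×10^7 s / (86400 s/day) = 194 days.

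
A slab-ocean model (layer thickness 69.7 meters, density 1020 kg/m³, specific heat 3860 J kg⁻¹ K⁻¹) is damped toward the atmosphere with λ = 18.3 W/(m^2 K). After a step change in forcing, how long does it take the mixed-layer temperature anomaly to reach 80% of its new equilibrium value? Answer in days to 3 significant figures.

Areal heat capacity C = ρ c_p D = 1020 × 3860 × 69.7 = 2.74×10^8 J/(m²·K).
τ = C / λ = 2.74×10^8 / 18.3 = 1.50×10^7 s.
Fraction reached: 1 − e^(−t/τ) = 0.80 ⇒ t = −τ ln(1 − 0.80) = τ × 1.61.
t = 2.41×10^7 s = 279 days.

279 days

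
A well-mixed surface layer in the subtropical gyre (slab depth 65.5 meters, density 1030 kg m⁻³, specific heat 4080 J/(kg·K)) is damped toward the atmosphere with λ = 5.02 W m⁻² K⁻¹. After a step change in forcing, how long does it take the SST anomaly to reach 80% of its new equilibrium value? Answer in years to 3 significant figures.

Areal heat capacity C = ρ c_p D = 1030 × 4080 × 65.5 = 2.75×10^8 J/(m²·K).
τ = C / λ = 2.75×10^8 / 5.02 = 5.48×10^7 s.
Fraction reached: 1 − e^(−t/τ) = 0.80 ⇒ t = −τ ln(1 − 0.80) = τ × 1.61.
t = 8.82×10^7 s = 2.80 years.

2.80 years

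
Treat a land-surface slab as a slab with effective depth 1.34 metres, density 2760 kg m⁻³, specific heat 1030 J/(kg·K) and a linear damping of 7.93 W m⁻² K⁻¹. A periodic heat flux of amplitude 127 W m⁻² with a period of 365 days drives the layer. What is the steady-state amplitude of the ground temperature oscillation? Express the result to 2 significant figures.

Areal heat capacity C = ρ c_p D = 2760 × 1030 × 1.34 = 3.81×10^6 J m⁻² K⁻¹.
Angular frequency ω = 2π / T = 2π / 3.15×10^7 s = 1.99×10^-7 s⁻¹.
√((Cω)² + λ²) = √((0.759)² + 7.93²) = 7.97 W/(m²·K).
Amplitude A = F₀ / √((Cω)²+λ²) = 127 / 7.97 = 15.9 K.

16 K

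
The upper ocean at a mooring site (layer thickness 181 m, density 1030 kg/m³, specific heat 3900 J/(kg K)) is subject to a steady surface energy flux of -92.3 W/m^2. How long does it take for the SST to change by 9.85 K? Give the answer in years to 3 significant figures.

2.46 years

Areal heat capacity C = ρ c_p D = 1030 × 3900 × 181 = 7.27×10^8 J m⁻² K⁻¹.
Time required: Δt = C ΔT / F = 7.27×10^8 × -9.85 / -92.3 = 7.76×10^7 s.
In years: 7.76×10^7 s / (3.156×10^7 s/year) = 2.46 years.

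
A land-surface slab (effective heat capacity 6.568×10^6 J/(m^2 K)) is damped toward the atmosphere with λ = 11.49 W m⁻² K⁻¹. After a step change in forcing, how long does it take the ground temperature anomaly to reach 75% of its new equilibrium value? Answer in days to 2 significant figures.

9.2 days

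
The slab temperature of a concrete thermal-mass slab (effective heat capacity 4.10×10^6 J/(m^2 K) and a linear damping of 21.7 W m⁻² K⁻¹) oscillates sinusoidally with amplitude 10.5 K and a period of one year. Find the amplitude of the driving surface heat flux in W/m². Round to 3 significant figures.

228

Areal heat capacity C = 4.10×10^6 J/(m^2 K) (given).
ω = 2π / 3.15×10^7 s = 1.99×10^-7 s⁻¹.
√((Cω)² + λ²) = √((0.817)² + 21.7²) = 21.7 W/(m²·K).
F₀ = A × √((Cω)²+λ²) = 10.5 × 21.7 = 228 W/m².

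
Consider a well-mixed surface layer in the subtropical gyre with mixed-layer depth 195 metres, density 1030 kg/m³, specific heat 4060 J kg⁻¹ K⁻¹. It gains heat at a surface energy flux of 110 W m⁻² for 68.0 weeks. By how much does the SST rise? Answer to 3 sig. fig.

5.55 K

Areal heat capacity C = ρ c_p D = 1030 × 4060 × 195 = 8.15×10^8 J/(m²·K).
Net heat input Q = F Δt = 110 × (68.0 weeks × 6.048×10^5 s/week) = 4.52×10^9 J/m².
ΔT = Q / C = 4.52×10^9 / 8.15×10^8 = 5.55 K.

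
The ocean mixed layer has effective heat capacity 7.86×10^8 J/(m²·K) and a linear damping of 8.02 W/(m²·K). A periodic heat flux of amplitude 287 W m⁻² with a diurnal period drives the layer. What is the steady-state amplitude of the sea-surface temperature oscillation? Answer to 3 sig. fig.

0.00502 K

Areal heat capacity C = 7.86×10^8 J/(m²·K) (given).
Angular frequency ω = 2π / T = 2π / 86400 s = 7.27×10^-5 s⁻¹.
√((Cω)² + λ²) = √((57200)² + 8.02²) = 57200 W/(m²·K).
Amplitude A = F₀ / √((Cω)²+λ²) = 287 / 57200 = 0.00502 K.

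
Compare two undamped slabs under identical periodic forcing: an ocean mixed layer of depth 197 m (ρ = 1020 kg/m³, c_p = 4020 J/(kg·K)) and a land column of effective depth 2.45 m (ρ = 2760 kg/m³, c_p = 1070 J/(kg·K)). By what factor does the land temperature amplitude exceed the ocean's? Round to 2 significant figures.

C_ocean = 1020 × 4020 × 197 = 8.08×10^8 J/(m²·K).
C_land = 2760 × 1070 × 2.45 = 7.24×10^6 J/(m²·K).
Undamped amplitude ∝ 1/C, so A_land/A_ocean = C_ocean/C_land = 112.

110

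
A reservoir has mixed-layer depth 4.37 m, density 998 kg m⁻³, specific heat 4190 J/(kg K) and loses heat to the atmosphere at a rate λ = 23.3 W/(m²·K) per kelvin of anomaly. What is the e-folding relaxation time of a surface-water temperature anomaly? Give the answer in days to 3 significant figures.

9.08 days

Areal heat capacity C = ρ c_p D = 998 × 4190 × 4.37 = 1.83×10^7 J/(m^2 K).
Relaxation time τ = C / λ = 1.83×10^7 / 23.3 = 7.84×10^5 s.
In days: 7.84×10^5 s / (86400 s/day) = 9.08 days.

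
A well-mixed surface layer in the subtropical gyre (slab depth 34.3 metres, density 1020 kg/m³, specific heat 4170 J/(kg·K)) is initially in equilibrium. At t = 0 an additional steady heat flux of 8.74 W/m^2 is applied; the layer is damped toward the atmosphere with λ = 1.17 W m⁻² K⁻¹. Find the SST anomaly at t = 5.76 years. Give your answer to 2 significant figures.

5.7 K

Areal heat capacity C = ρ c_p D = 1020 × 4170 × 34.3 = 1.46×10^8 J/(m²·K).
τ = C / λ = 1.46×10^8 / 1.17 = 1.25×10^8 s.
Equilibrium anomaly ΔT_eq = F / λ = 8.74 / 1.17 = 7.47 K.
t = 5.76 years = 1.82×10^8 s, so t/τ = 1.46.
ΔT(t) = ΔT_eq (1 − e^(−t/τ)) = 7.47 × (1 − e^−1.46) = 5.73 K.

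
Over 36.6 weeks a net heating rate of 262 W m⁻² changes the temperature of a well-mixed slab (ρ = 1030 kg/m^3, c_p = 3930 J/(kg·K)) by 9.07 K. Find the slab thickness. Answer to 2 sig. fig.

160 m

Heat input Q = F Δt = 262 × 2.21×10^7 s = 5.80×10^9 J/m².
Required areal heat capacity C = Q / ΔT = 6.39×10^8 J/(m²·K).
Depth D = C / (ρ c_p) = 6.39×10^8 / (1030 × 3930) = 158 m.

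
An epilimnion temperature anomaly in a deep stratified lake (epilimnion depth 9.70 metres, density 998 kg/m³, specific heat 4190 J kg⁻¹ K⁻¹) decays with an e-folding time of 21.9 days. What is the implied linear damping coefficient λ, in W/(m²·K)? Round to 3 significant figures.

21.4

Areal heat capacity C = ρ c_p D = 998 × 4190 × 9.70 = 4.06×10^7 J m⁻² K⁻¹.
τ = 21.9 days = 1.89×10^6 s.
λ = C / τ = 4.06×10^7 / 1.89×10^6 = 21.4 W/(m²·K).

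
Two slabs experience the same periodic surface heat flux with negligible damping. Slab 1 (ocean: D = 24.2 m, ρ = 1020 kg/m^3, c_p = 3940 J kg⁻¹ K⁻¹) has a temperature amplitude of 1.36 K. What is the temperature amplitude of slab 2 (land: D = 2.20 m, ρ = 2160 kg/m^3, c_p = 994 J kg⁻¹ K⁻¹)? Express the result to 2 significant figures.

C_ocean = 9.73×10^7 J/(m²·K); C_land = 4.72×10^6 J/(m²·K).
A ∝ 1/C ⇒ A_land = A_ocean × C_ocean/C_land = 1.36 × 20.6 = 28.0 K.

28 K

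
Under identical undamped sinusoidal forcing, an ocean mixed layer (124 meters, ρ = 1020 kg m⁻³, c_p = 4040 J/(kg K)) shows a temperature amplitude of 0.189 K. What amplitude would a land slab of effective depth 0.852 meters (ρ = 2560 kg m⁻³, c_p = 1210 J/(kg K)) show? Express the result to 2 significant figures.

C_ocean = 5.11×10^8 J/(m²·K); C_land = 2.64×10^6 J/(m²·K).
A ∝ 1/C ⇒ A_land = A_ocean × C_ocean/C_land = 0.189 × 194 = 36.6 K.

37 K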